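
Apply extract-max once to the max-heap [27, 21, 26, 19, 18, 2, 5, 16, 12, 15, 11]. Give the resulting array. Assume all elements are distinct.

remove root 27; move last element 11 to root → [11, 21, 26, 19, 18, 2, 5, 16, 12, 15]
11 vs larger child 26 at index 2, swap → [26, 21, 11, 19, 18, 2, 5, 16, 12, 15]

[26, 21, 11, 19, 18, 2, 5, 16, 12, 15]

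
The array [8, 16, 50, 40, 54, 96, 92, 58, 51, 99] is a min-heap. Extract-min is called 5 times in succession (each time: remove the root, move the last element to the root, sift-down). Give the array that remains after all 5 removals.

extract-min #1 returns 8:
  remove root 8; move last element 99 to root → [99, 16, 50, 40, 54, 96, 92, 58, 51]
  99 vs smaller child 16 at index 1, swap → [16, 99, 50, 40, 54, 96, 92, 58, 51]
  99 vs smaller child 40 at index 3, swap → [16, 40, 50, 99, 54, 96, 92, 58, 51]
  99 vs smaller child 51 at index 8, swap → [16, 40, 50, 51, 54, 96, 92, 58, 99]
extract-min #2 returns 16:
  remove root 16; move last element 99 to root → [99, 40, 50, 51, 54, 96, 92, 58]
  99 vs smaller child 40 at index 1, swap → [40, 99, 50, 51, 54, 96, 92, 58]
  99 vs smaller child 51 at index 3, swap → [40, 51, 50, 99, 54, 96, 92, 58]
  99 vs only child 58 at index 7, swap → [40, 51, 50, 58, 54, 96, 92, 99]
extract-min #3 returns 40:
  remove root 40; move last element 99 to root → [99, 51, 50, 58, 54, 96, 92]
  99 vs smaller child 50 at index 2, swap → [50, 51, 99, 58, 54, 96, 92]
  99 vs smaller child 92 at index 6, swap → [50, 51, 92, 58, 54, 96, 99]
extract-min #4 returns 50:
  remove root 50; move last element 99 to root → [99, 51, 92, 58, 54, 96]
  99 vs smaller child 51 at index 1, swap → [51, 99, 92, 58, 54, 96]
  99 vs smaller child 54 at index 4, swap → [51, 54, 92, 58, 99, 96]
extract-min #5 returns 51:
  remove root 51; move last element 96 to root → [96, 54, 92, 58, 99]
  96 vs smaller child 54 at index 1, swap → [54, 96, 92, 58, 99]
  96 vs smaller child 58 at index 3, swap → [54, 58, 92, 96, 99]

[54, 58, 92, 96, 99]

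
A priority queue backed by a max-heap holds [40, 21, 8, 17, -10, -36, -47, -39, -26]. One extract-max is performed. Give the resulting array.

[21, 17, 8, -26, -10, -36, -47, -39]

remove root 40; move last element -26 to root → [-26, 21, 8, 17, -10, -36, -47, -39]
-26 vs larger child 21 at index 1, swap → [21, -26, 8, 17, -10, -36, -47, -39]
-26 vs larger child 17 at index 3, swap → [21, 17, 8, -26, -10, -36, -47, -39]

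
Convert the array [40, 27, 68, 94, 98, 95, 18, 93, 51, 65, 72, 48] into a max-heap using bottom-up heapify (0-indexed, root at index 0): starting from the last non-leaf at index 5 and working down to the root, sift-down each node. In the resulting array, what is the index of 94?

sift down from index 5: already satisfies heap property
sift down from index 4: already satisfies heap property
sift down from index 3: already satisfies heap property
sift down from index 2:
  68 vs larger child 95 at index 5, swap → [40, 27, 95, 94, 98, 68, 18, 93, 51, 65, 72, 48]
sift down from index 1:
  27 vs larger child 98 at index 4, swap → [40, 98, 95, 94, 27, 68, 18, 93, 51, 65, 72, 48]
  27 vs larger child 72 at index 10, swap → [40, 98, 95, 94, 72, 68, 18, 93, 51, 65, 27, 48]
sift down from index 0:
  40 vs larger child 98 at index 1, swap → [98, 40, 95, 94, 72, 68, 18, 93, 51, 65, 27, 48]
  40 vs larger child 94 at index 3, swap → [98, 94, 95, 40, 72, 68, 18, 93, 51, 65, 27, 48]
  40 vs larger child 93 at index 7, swap → [98, 94, 95, 93, 72, 68, 18, 40, 51, 65, 27, 48]
resulting array: [98, 94, 95, 93, 72, 68, 18, 40, 51, 65, 27, 48]

1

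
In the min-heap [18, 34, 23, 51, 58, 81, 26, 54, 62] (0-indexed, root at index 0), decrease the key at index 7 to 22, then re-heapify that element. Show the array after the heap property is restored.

[18, 22, 23, 34, 58, 81, 26, 51, 62]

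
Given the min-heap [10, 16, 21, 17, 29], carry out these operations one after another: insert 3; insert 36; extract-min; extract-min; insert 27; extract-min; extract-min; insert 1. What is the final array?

insert 3:
  append 3 at index 5 → [10, 16, 21, 17, 29, 3]
  3 < parent 21 at index 2, swap → [10, 16, 3, 17, 29, 21]
  3 < parent 10 at index 0, swap → [3, 16, 10, 17, 29, 21]
insert 36:
  append 36 at index 6 → [3, 16, 10, 17, 29, 21, 36] (no swap needed)
extract-min → returns 3:
  remove root 3; move last element 36 to root → [36, 16, 10, 17, 29, 21]
  36 vs smaller child 10 at index 2, swap → [10, 16, 36, 17, 29, 21]
  36 vs only child 21 at index 5, swap → [10, 16, 21, 17, 29, 36]
extract-min → returns 10:
  remove root 10; move last element 36 to root → [36, 16, 21, 17, 29]
  36 vs smaller child 16 at index 1, swap → [16, 36, 21, 17, 29]
  36 vs smaller child 17 at index 3, swap → [16, 17, 21, 36, 29]
insert 27:
  append 27 at index 5 → [16, 17, 21, 36, 29, 27] (no swap needed)
extract-min → returns 16:
  remove root 16; move last element 27 to root → [27, 17, 21, 36, 29]
  27 vs smaller child 17 at index 1, swap → [17, 27, 21, 36, 29]
extract-min → returns 17:
  remove root 17; move last element 29 to root → [29, 27, 21, 36]
  29 vs smaller child 21 at index 2, swap → [21, 27, 29, 36]
insert 1:
  append 1 at index 4 → [21, 27, 29, 36, 1]
  1 < parent 27 at index 1, swap → [21, 1, 29, 36, 27]
  1 < parent 21 at index 0, swap → [1, 21, 29, 36, 27]

[1, 21, 29, 36, 27]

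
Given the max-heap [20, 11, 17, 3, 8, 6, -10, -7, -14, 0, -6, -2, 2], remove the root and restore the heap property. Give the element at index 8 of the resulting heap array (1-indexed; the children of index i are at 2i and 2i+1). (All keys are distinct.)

-7

remove root 20; move last element 2 to root → [2, 11, 17, 3, 8, 6, -10, -7, -14, 0, -6, -2]
2 vs larger child 17 at index 3, swap → [17, 11, 2, 3, 8, 6, -10, -7, -14, 0, -6, -2]
2 vs larger child 6 at index 6, swap → [17, 11, 6, 3, 8, 2, -10, -7, -14, 0, -6, -2]
resulting array: [17, 11, 6, 3, 8, 2, -10, -7, -14, 0, -6, -2]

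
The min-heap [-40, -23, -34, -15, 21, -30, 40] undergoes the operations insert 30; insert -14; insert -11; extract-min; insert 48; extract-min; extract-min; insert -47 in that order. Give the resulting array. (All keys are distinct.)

[-47, -23, 21, -15, -11, 48, 40, 30, -14]

insert 30:
  append 30 at index 7 → [-40, -23, -34, -15, 21, -30, 40, 30] (no swap needed)
insert -14:
  append -14 at index 8 → [-40, -23, -34, -15, 21, -30, 40, 30, -14] (no swap needed)
insert -11:
  append -11 at index 9 → [-40, -23, -34, -15, 21, -30, 40, 30, -14, -11]
  -11 < parent 21 at index 4, swap → [-40, -23, -34, -15, -11, -30, 40, 30, -14, 21]
extract-min → returns -40:
  remove root -40; move last element 21 to root → [21, -23, -34, -15, -11, -30, 40, 30, -14]
  21 vs smaller child -34 at index 2, swap → [-34, -23, 21, -15, -11, -30, 40, 30, -14]
  21 vs smaller child -30 at index 5, swap → [-34, -23, -30, -15, -11, 21, 40, 30, -14]
insert 48:
  append 48 at index 9 → [-34, -23, -30, -15, -11, 21, 40, 30, -14, 48] (no swap needed)
extract-min → returns -34:
  remove root -34; move last element 48 to root → [48, -23, -30, -15, -11, 21, 40, 30, -14]
  48 vs smaller child -30 at index 2, swap → [-30, -23, 48, -15, -11, 21, 40, 30, -14]
  48 vs smaller child 21 at index 5, swap → [-30, -23, 21, -15, -11, 48, 40, 30, -14]
extract-min → returns -30:
  remove root -30; move last element -14 to root → [-14, -23, 21, -15, -11, 48, 40, 30]
  -14 vs smaller child -23 at index 1, swap → [-23, -14, 21, -15, -11, 48, 40, 30]
  -14 vs smaller child -15 at index 3, swap → [-23, -15, 21, -14, -11, 48, 40, 30]
insert -47:
  append -47 at index 8 → [-23, -15, 21, -14, -11, 48, 40, 30, -47]
  -47 < parent -14 at index 3, swap → [-23, -15, 21, -47, -11, 48, 40, 30, -14]
  -47 < parent -15 at index 1, swap → [-23, -47, 21, -15, -11, 48, 40, 30, -14]
  -47 < parent -23 at index 0, swap → [-47, -23, 21, -15, -11, 48, 40, 30, -14]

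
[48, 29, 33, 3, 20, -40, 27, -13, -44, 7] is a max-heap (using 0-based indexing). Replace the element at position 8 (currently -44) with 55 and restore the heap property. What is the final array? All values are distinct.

set index 8 from -44 to 55 → [48, 29, 33, 3, 20, -40, 27, -13, 55, 7]
55 > parent 3 at index 3, swap → [48, 29, 33, 55, 20, -40, 27, -13, 3, 7]
55 > parent 29 at index 1, swap → [48, 55, 33, 29, 20, -40, 27, -13, 3, 7]
55 > parent 48 at index 0, swap → [55, 48, 33, 29, 20, -40, 27, -13, 3, 7]

[55, 48, 33, 29, 20, -40, 27, -13, 3, 7]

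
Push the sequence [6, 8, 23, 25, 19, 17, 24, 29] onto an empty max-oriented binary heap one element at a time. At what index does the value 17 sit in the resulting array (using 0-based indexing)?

6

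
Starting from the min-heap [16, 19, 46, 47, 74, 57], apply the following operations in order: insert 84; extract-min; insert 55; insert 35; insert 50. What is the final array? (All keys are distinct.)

insert 84:
  append 84 at index 6 → [16, 19, 46, 47, 74, 57, 84] (no swap needed)
extract-min → returns 16:
  remove root 16; move last element 84 to root → [84, 19, 46, 47, 74, 57]
  84 vs smaller child 19 at index 1, swap → [19, 84, 46, 47, 74, 57]
  84 vs smaller child 47 at index 3, swap → [19, 47, 46, 84, 74, 57]
insert 55:
  append 55 at index 6 → [19, 47, 46, 84, 74, 57, 55] (no swap needed)
insert 35:
  append 35 at index 7 → [19, 47, 46, 84, 74, 57, 55, 35]
  35 < parent 84 at index 3, swap → [19, 47, 46, 35, 74, 57, 55, 84]
  35 < parent 47 at index 1, swap → [19, 35, 46, 47, 74, 57, 55, 84]
insert 50:
  append 50 at index 8 → [19, 35, 46, 47, 74, 57, 55, 84, 50] (no swap needed)

[19, 35, 46, 47, 74, 57, 55, 84, 50]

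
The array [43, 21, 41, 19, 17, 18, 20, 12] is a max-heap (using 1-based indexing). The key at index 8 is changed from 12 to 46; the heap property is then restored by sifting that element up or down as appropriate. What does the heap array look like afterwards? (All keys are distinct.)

set index 8 from 12 to 46 → [43, 21, 41, 19, 17, 18, 20, 46]
46 > parent 19 at index 4, swap → [43, 21, 41, 46, 17, 18, 20, 19]
46 > parent 21 at index 2, swap → [43, 46, 41, 21, 17, 18, 20, 19]
46 > parent 43 at index 1, swap → [46, 43, 41, 21, 17, 18, 20, 19]

[46, 43, 41, 21, 17, 18, 20, 19]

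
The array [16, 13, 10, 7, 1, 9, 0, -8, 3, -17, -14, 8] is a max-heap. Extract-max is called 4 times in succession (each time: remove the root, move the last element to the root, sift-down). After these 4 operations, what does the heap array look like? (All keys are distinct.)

[8, 7, 0, 3, 1, -14, -17, -8]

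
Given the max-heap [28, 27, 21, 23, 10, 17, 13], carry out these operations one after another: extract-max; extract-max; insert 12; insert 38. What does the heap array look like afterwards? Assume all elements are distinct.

[38, 17, 23, 13, 10, 12, 21]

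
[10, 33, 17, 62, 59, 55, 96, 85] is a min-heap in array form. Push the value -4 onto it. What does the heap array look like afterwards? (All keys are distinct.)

[-4, 10, 17, 33, 59, 55, 96, 85, 62]

append -4 at index 8 → [10, 33, 17, 62, 59, 55, 96, 85, -4]
-4 < parent 62 at index 3, swap → [10, 33, 17, -4, 59, 55, 96, 85, 62]
-4 < parent 33 at index 1, swap → [10, -4, 17, 33, 59, 55, 96, 85, 62]
-4 < parent 10 at index 0, swap → [-4, 10, 17, 33, 59, 55, 96, 85, 62]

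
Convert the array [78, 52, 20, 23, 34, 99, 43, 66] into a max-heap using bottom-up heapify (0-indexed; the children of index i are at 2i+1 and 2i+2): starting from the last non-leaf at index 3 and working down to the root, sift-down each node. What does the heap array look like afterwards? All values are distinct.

sift down from index 3:
  23 vs only child 66 at index 7, swap → [78, 52, 20, 66, 34, 99, 43, 23]
sift down from index 2:
  20 vs larger child 99 at index 5, swap → [78, 52, 99, 66, 34, 20, 43, 23]
sift down from index 1:
  52 vs larger child 66 at index 3, swap → [78, 66, 99, 52, 34, 20, 43, 23]
sift down from index 0:
  78 vs larger child 99 at index 2, swap → [99, 66, 78, 52, 34, 20, 43, 23]

[99, 66, 78, 52, 34, 20, 43, 23]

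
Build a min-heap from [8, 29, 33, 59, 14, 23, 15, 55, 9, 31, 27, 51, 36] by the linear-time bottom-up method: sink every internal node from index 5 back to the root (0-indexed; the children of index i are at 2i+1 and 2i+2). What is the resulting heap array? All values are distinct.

[8, 9, 15, 29, 14, 23, 33, 55, 59, 31, 27, 51, 36]

sift down from index 5: already satisfies heap property
sift down from index 4: already satisfies heap property
sift down from index 3:
  59 vs smaller child 9 at index 8, swap → [8, 29, 33, 9, 14, 23, 15, 55, 59, 31, 27, 51, 36]
sift down from index 2:
  33 vs smaller child 15 at index 6, swap → [8, 29, 15, 9, 14, 23, 33, 55, 59, 31, 27, 51, 36]
sift down from index 1:
  29 vs smaller child 9 at index 3, swap → [8, 9, 15, 29, 14, 23, 33, 55, 59, 31, 27, 51, 36]
sift down from index 0: already satisfies heap property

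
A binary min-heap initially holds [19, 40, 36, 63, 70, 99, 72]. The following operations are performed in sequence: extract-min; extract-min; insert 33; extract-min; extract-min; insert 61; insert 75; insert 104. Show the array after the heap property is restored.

extract-min → returns 19:
  remove root 19; move last element 72 to root → [72, 40, 36, 63, 70, 99]
  72 vs smaller child 36 at index 2, swap → [36, 40, 72, 63, 70, 99]
extract-min → returns 36:
  remove root 36; move last element 99 to root → [99, 40, 72, 63, 70]
  99 vs smaller child 40 at index 1, swap → [40, 99, 72, 63, 70]
  99 vs smaller child 63 at index 3, swap → [40, 63, 72, 99, 70]
insert 33:
  append 33 at index 5 → [40, 63, 72, 99, 70, 33]
  33 < parent 72 at index 2, swap → [40, 63, 33, 99, 70, 72]
  33 < parent 40 at index 0, swap → [33, 63, 40, 99, 70, 72]
extract-min → returns 33:
  remove root 33; move last element 72 to root → [72, 63, 40, 99, 70]
  72 vs smaller child 40 at index 2, swap → [40, 63, 72, 99, 70]
extract-min → returns 40:
  remove root 40; move last element 70 to root → [70, 63, 72, 99]
  70 vs smaller child 63 at index 1, swap → [63, 70, 72, 99]
insert 61:
  append 61 at index 4 → [63, 70, 72, 99, 61]
  61 < parent 70 at index 1, swap → [63, 61, 72, 99, 70]
  61 < parent 63 at index 0, swap → [61, 63, 72, 99, 70]
insert 75:
  append 75 at index 5 → [61, 63, 72, 99, 70, 75] (no swap needed)
insert 104:
  append 104 at index 6 → [61, 63, 72, 99, 70, 75, 104] (no swap needed)

[61, 63, 72, 99, 70, 75, 104]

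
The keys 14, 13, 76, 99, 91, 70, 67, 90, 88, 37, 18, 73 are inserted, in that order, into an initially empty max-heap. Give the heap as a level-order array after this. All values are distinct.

Insert 14:
  append 14 at index 0 → [14] (no swap needed)
Insert 13:
  append 13 at index 1 → [14, 13] (no swap needed)
Insert 76:
  append 76 at index 2 → [14, 13, 76]
  76 > parent 14 at index 0, swap → [76, 13, 14]
Insert 99:
  append 99 at index 3 → [76, 13, 14, 99]
  99 > parent 13 at index 1, swap → [76, 99, 14, 13]
  99 > parent 76 at index 0, swap → [99, 76, 14, 13]
Insert 91:
  append 91 at index 4 → [99, 76, 14, 13, 91]
  91 > parent 76 at index 1, swap → [99, 91, 14, 13, 76]
Insert 70:
  append 70 at index 5 → [99, 91, 14, 13, 76, 70]
  70 > parent 14 at index 2, swap → [99, 91, 70, 13, 76, 14]
Insert 67:
  append 67 at index 6 → [99, 91, 70, 13, 76, 14, 67] (no swap needed)
Insert 90:
  append 90 at index 7 → [99, 91, 70, 13, 76, 14, 67, 90]
  90 > parent 13 at index 3, swap → [99, 91, 70, 90, 76, 14, 67, 13]
Insert 88:
  append 88 at index 8 → [99, 91, 70, 90, 76, 14, 67, 13, 88] (no swap needed)
Insert 37:
  append 37 at index 9 → [99, 91, 70, 90, 76, 14, 67, 13, 88, 37] (no swap needed)
Insert 18:
  append 18 at index 10 → [99, 91, 70, 90, 76, 14, 67, 13, 88, 37, 18] (no swap needed)
Insert 73:
  append 73 at index 11 → [99, 91, 70, 90, 76, 14, 67, 13, 88, 37, 18, 73]
  73 > parent 14 at index 5, swap → [99, 91, 70, 90, 76, 73, 67, 13, 88, 37, 18, 14]
  73 > parent 70 at index 2, swap → [99, 91, 73, 90, 76, 70, 67, 13, 88, 37, 18, 14]

[99, 91, 73, 90, 76, 70, 67, 13, 88, 37, 18, 14]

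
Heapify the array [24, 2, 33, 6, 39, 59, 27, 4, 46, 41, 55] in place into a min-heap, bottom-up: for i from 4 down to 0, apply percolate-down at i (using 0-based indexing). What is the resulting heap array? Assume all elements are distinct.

sift down from index 4: already satisfies heap property
sift down from index 3:
  6 vs smaller child 4 at index 7, swap → [24, 2, 33, 4, 39, 59, 27, 6, 46, 41, 55]
sift down from index 2:
  33 vs smaller child 27 at index 6, swap → [24, 2, 27, 4, 39, 59, 33, 6, 46, 41, 55]
sift down from index 1: already satisfies heap property
sift down from index 0:
  24 vs smaller child 2 at index 1, swap → [2, 24, 27, 4, 39, 59, 33, 6, 46, 41, 55]
  24 vs smaller child 4 at index 3, swap → [2, 4, 27, 24, 39, 59, 33, 6, 46, 41, 55]
  24 vs smaller child 6 at index 7, swap → [2, 4, 27, 6, 39, 59, 33, 24, 46, 41, 55]

[2, 4, 27, 6, 39, 59, 33, 24, 46, 41, 55]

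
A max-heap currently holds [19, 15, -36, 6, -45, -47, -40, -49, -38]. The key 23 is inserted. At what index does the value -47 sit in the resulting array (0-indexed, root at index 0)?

5

append 23 at index 9 → [19, 15, -36, 6, -45, -47, -40, -49, -38, 23]
23 > parent -45 at index 4, swap → [19, 15, -36, 6, 23, -47, -40, -49, -38, -45]
23 > parent 15 at index 1, swap → [19, 23, -36, 6, 15, -47, -40, -49, -38, -45]
23 > parent 19 at index 0, swap → [23, 19, -36, 6, 15, -47, -40, -49, -38, -45]
resulting array: [23, 19, -36, 6, 15, -47, -40, -49, -38, -45]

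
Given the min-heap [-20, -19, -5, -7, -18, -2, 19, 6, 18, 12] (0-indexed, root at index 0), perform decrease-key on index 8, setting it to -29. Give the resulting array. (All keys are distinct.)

[-29, -20, -5, -19, -18, -2, 19, 6, -7, 12]

set index 8 from 18 to -29 → [-20, -19, -5, -7, -18, -2, 19, 6, -29, 12]
-29 < parent -7 at index 3, swap → [-20, -19, -5, -29, -18, -2, 19, 6, -7, 12]
-29 < parent -19 at index 1, swap → [-20, -29, -5, -19, -18, -2, 19, 6, -7, 12]
-29 < parent -20 at index 0, swap → [-29, -20, -5, -19, -18, -2, 19, 6, -7, 12]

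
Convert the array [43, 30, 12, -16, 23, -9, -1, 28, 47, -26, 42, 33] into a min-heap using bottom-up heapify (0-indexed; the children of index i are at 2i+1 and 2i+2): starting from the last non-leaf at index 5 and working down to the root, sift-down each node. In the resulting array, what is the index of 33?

11

sift down from index 5: already satisfies heap property
sift down from index 4:
  23 vs smaller child -26 at index 9, swap → [43, 30, 12, -16, -26, -9, -1, 28, 47, 23, 42, 33]
sift down from index 3: already satisfies heap property
sift down from index 2:
  12 vs smaller child -9 at index 5, swap → [43, 30, -9, -16, -26, 12, -1, 28, 47, 23, 42, 33]
sift down from index 1:
  30 vs smaller child -26 at index 4, swap → [43, -26, -9, -16, 30, 12, -1, 28, 47, 23, 42, 33]
  30 vs smaller child 23 at index 9, swap → [43, -26, -9, -16, 23, 12, -1, 28, 47, 30, 42, 33]
sift down from index 0:
  43 vs smaller child -26 at index 1, swap → [-26, 43, -9, -16, 23, 12, -1, 28, 47, 30, 42, 33]
  43 vs smaller child -16 at index 3, swap → [-26, -16, -9, 43, 23, 12, -1, 28, 47, 30, 42, 33]
  43 vs smaller child 28 at index 7, swap → [-26, -16, -9, 28, 23, 12, -1, 43, 47, 30, 42, 33]
resulting array: [-26, -16, -9, 28, 23, 12, -1, 43, 47, 30, 42, 33]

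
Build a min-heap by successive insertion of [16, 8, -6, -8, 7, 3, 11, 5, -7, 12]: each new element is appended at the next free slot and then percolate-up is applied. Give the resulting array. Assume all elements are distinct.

[-8, -7, 3, -6, 7, 8, 11, 16, 5, 12]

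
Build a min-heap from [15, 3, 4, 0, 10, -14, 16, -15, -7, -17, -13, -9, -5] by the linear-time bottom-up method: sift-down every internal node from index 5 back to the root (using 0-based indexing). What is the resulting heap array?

[-17, -15, -14, -7, -13, -9, 16, 0, 15, 10, 3, 4, -5]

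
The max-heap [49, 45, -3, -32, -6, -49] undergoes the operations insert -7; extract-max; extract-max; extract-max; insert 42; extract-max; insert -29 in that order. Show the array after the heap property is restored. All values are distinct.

[-6, -7, -49, -32, -29]

insert -7:
  append -7 at index 6 → [49, 45, -3, -32, -6, -49, -7] (no swap needed)
extract-max → returns 49:
  remove root 49; move last element -7 to root → [-7, 45, -3, -32, -6, -49]
  -7 vs larger child 45 at index 1, swap → [45, -7, -3, -32, -6, -49]
  -7 vs larger child -6 at index 4, swap → [45, -6, -3, -32, -7, -49]
extract-max → returns 45:
  remove root 45; move last element -49 to root → [-49, -6, -3, -32, -7]
  -49 vs larger child -3 at index 2, swap → [-3, -6, -49, -32, -7]
extract-max → returns -3:
  remove root -3; move last element -7 to root → [-7, -6, -49, -32]
  -7 vs larger child -6 at index 1, swap → [-6, -7, -49, -32]
insert 42:
  append 42 at index 4 → [-6, -7, -49, -32, 42]
  42 > parent -7 at index 1, swap → [-6, 42, -49, -32, -7]
  42 > parent -6 at index 0, swap → [42, -6, -49, -32, -7]
extract-max → returns 42:
  remove root 42; move last element -7 to root → [-7, -6, -49, -32]
  -7 vs larger child -6 at index 1, swap → [-6, -7, -49, -32]
insert -29:
  append -29 at index 4 → [-6, -7, -49, -32, -29] (no swap needed)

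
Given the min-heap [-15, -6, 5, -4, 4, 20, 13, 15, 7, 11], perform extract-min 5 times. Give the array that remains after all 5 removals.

extract-min #1 returns -15:
  remove root -15; move last element 11 to root → [11, -6, 5, -4, 4, 20, 13, 15, 7]
  11 vs smaller child -6 at index 1, swap → [-6, 11, 5, -4, 4, 20, 13, 15, 7]
  11 vs smaller child -4 at index 3, swap → [-6, -4, 5, 11, 4, 20, 13, 15, 7]
  11 vs smaller child 7 at index 8, swap → [-6, -4, 5, 7, 4, 20, 13, 15, 11]
extract-min #2 returns -6:
  remove root -6; move last element 11 to root → [11, -4, 5, 7, 4, 20, 13, 15]
  11 vs smaller child -4 at index 1, swap → [-4, 11, 5, 7, 4, 20, 13, 15]
  11 vs smaller child 4 at index 4, swap → [-4, 4, 5, 7, 11, 20, 13, 15]
extract-min #3 returns -4:
  remove root -4; move last element 15 to root → [15, 4, 5, 7, 11, 20, 13]
  15 vs smaller child 4 at index 1, swap → [4, 15, 5, 7, 11, 20, 13]
  15 vs smaller child 7 at index 3, swap → [4, 7, 5, 15, 11, 20, 13]
extract-min #4 returns 4:
  remove root 4; move last element 13 to root → [13, 7, 5, 15, 11, 20]
  13 vs smaller child 5 at index 2, swap → [5, 7, 13, 15, 11, 20]
extract-min #5 returns 5:
  remove root 5; move last element 20 to root → [20, 7, 13, 15, 11]
  20 vs smaller child 7 at index 1, swap → [7, 20, 13, 15, 11]
  20 vs smaller child 11 at index 4, swap → [7, 11, 13, 15, 20]

[7, 11, 13, 15, 20]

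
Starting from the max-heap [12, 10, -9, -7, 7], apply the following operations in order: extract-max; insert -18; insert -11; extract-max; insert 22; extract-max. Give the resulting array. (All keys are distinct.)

extract-max → returns 12:
  remove root 12; move last element 7 to root → [7, 10, -9, -7]
  7 vs larger child 10 at index 1, swap → [10, 7, -9, -7]
insert -18:
  append -18 at index 4 → [10, 7, -9, -7, -18] (no swap needed)
insert -11:
  append -11 at index 5 → [10, 7, -9, -7, -18, -11] (no swap needed)
extract-max → returns 10:
  remove root 10; move last element -11 to root → [-11, 7, -9, -7, -18]
  -11 vs larger child 7 at index 1, swap → [7, -11, -9, -7, -18]
  -11 vs larger child -7 at index 3, swap → [7, -7, -9, -11, -18]
insert 22:
  append 22 at index 5 → [7, -7, -9, -11, -18, 22]
  22 > parent -9 at index 2, swap → [7, -7, 22, -11, -18, -9]
  22 > parent 7 at index 0, swap → [22, -7, 7, -11, -18, -9]
extract-max → returns 22:
  remove root 22; move last element -9 to root → [-9, -7, 7, -11, -18]
  -9 vs larger child 7 at index 2, swap → [7, -7, -9, -11, -18]

[7, -7, -9, -11, -18]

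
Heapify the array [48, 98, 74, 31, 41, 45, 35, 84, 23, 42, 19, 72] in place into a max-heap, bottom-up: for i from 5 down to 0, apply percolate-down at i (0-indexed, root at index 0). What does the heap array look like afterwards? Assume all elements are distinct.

[98, 84, 74, 48, 42, 72, 35, 31, 23, 41, 19, 45]

sift down from index 5:
  45 vs only child 72 at index 11, swap → [48, 98, 74, 31, 41, 72, 35, 84, 23, 42, 19, 45]
sift down from index 4:
  41 vs larger child 42 at index 9, swap → [48, 98, 74, 31, 42, 72, 35, 84, 23, 41, 19, 45]
sift down from index 3:
  31 vs larger child 84 at index 7, swap → [48, 98, 74, 84, 42, 72, 35, 31, 23, 41, 19, 45]
sift down from index 2: already satisfies heap property
sift down from index 1: already satisfies heap property
sift down from index 0:
  48 vs larger child 98 at index 1, swap → [98, 48, 74, 84, 42, 72, 35, 31, 23, 41, 19, 45]
  48 vs larger child 84 at index 3, swap → [98, 84, 74, 48, 42, 72, 35, 31, 23, 41, 19, 45]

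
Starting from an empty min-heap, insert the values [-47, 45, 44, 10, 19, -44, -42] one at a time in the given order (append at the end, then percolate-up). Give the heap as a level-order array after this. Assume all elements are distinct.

[-47, 10, -44, 45, 19, 44, -42]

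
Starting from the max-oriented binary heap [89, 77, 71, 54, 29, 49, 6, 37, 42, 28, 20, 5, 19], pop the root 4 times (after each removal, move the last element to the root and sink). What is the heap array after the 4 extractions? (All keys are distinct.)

[49, 42, 28, 37, 29, 5, 6, 20, 19]

extract-max #1 returns 89:
  remove root 89; move last element 19 to root → [19, 77, 71, 54, 29, 49, 6, 37, 42, 28, 20, 5]
  19 vs larger child 77 at index 1, swap → [77, 19, 71, 54, 29, 49, 6, 37, 42, 28, 20, 5]
  19 vs larger child 54 at index 3, swap → [77, 54, 71, 19, 29, 49, 6, 37, 42, 28, 20, 5]
  19 vs larger child 42 at index 8, swap → [77, 54, 71, 42, 29, 49, 6, 37, 19, 28, 20, 5]
extract-max #2 returns 77:
  remove root 77; move last element 5 to root → [5, 54, 71, 42, 29, 49, 6, 37, 19, 28, 20]
  5 vs larger child 71 at index 2, swap → [71, 54, 5, 42, 29, 49, 6, 37, 19, 28, 20]
  5 vs larger child 49 at index 5, swap → [71, 54, 49, 42, 29, 5, 6, 37, 19, 28, 20]
extract-max #3 returns 71:
  remove root 71; move last element 20 to root → [20, 54, 49, 42, 29, 5, 6, 37, 19, 28]
  20 vs larger child 54 at index 1, swap → [54, 20, 49, 42, 29, 5, 6, 37, 19, 28]
  20 vs larger child 42 at index 3, swap → [54, 42, 49, 20, 29, 5, 6, 37, 19, 28]
  20 vs larger child 37 at index 7, swap → [54, 42, 49, 37, 29, 5, 6, 20, 19, 28]
extract-max #4 returns 54:
  remove root 54; move last element 28 to root → [28, 42, 49, 37, 29, 5, 6, 20, 19]
  28 vs larger child 49 at index 2, swap → [49, 42, 28, 37, 29, 5, 6, 20, 19]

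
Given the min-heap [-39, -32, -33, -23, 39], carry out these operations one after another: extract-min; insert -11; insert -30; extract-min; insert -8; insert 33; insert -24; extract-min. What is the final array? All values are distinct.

[-30, -24, -8, -23, -11, 39, 33]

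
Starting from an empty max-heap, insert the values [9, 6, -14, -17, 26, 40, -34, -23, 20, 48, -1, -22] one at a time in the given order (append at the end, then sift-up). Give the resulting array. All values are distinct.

[48, 40, 26, 9, 20, -14, -34, -23, -17, 6, -1, -22]

Insert 9:
  append 9 at index 0 → [9] (no swap needed)
Insert 6:
  append 6 at index 1 → [9, 6] (no swap needed)
Insert -14:
  append -14 at index 2 → [9, 6, -14] (no swap needed)
Insert -17:
  append -17 at index 3 → [9, 6, -14, -17] (no swap needed)
Insert 26:
  append 26 at index 4 → [9, 6, -14, -17, 26]
  26 > parent 6 at index 1, swap → [9, 26, -14, -17, 6]
  26 > parent 9 at index 0, swap → [26, 9, -14, -17, 6]
Insert 40:
  append 40 at index 5 → [26, 9, -14, -17, 6, 40]
  40 > parent -14 at index 2, swap → [26, 9, 40, -17, 6, -14]
  40 > parent 26 at index 0, swap → [40, 9, 26, -17, 6, -14]
Insert -34:
  append -34 at index 6 → [40, 9, 26, -17, 6, -14, -34] (no swap needed)
Insert -23:
  append -23 at index 7 → [40, 9, 26, -17, 6, -14, -34, -23] (no swap needed)
Insert 20:
  append 20 at index 8 → [40, 9, 26, -17, 6, -14, -34, -23, 20]
  20 > parent -17 at index 3, swap → [40, 9, 26, 20, 6, -14, -34, -23, -17]
  20 > parent 9 at index 1, swap → [40, 20, 26, 9, 6, -14, -34, -23, -17]
Insert 48:
  append 48 at index 9 → [40, 20, 26, 9, 6, -14, -34, -23, -17, 48]
  48 > parent 6 at index 4, swap → [40, 20, 26, 9, 48, -14, -34, -23, -17, 6]
  48 > parent 20 at index 1, swap → [40, 48, 26, 9, 20, -14, -34, -23, -17, 6]
  48 > parent 40 at index 0, swap → [48, 40, 26, 9, 20, -14, -34, -23, -17, 6]
Insert -1:
  append -1 at index 10 → [48, 40, 26, 9, 20, -14, -34, -23, -17, 6, -1] (no swap needed)
Insert -22:
  append -22 at index 11 → [48, 40, 26, 9, 20, -14, -34, -23, -17, 6, -1, -22] (no swap needed)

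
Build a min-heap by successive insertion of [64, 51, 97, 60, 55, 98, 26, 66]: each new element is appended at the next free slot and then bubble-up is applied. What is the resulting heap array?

[26, 55, 51, 64, 60, 98, 97, 66]

Insert 64:
  append 64 at index 0 → [64] (no swap needed)
Insert 51:
  append 51 at index 1 → [64, 51]
  51 < parent 64 at index 0, swap → [51, 64]
Insert 97:
  append 97 at index 2 → [51, 64, 97] (no swap needed)
Insert 60:
  append 60 at index 3 → [51, 64, 97, 60]
  60 < parent 64 at index 1, swap → [51, 60, 97, 64]
Insert 55:
  append 55 at index 4 → [51, 60, 97, 64, 55]
  55 < parent 60 at index 1, swap → [51, 55, 97, 64, 60]
Insert 98:
  append 98 at index 5 → [51, 55, 97, 64, 60, 98] (no swap needed)
Insert 26:
  append 26 at index 6 → [51, 55, 97, 64, 60, 98, 26]
  26 < parent 97 at index 2, swap → [51, 55, 26, 64, 60, 98, 97]
  26 < parent 51 at index 0, swap → [26, 55, 51, 64, 60, 98, 97]
Insert 66:
  append 66 at index 7 → [26, 55, 51, 64, 60, 98, 97, 66] (no swap needed)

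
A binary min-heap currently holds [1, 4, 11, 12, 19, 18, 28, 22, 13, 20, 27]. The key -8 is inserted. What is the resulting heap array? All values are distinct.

append -8 at index 11 → [1, 4, 11, 12, 19, 18, 28, 22, 13, 20, 27, -8]
-8 < parent 18 at index 5, swap → [1, 4, 11, 12, 19, -8, 28, 22, 13, 20, 27, 18]
-8 < parent 11 at index 2, swap → [1, 4, -8, 12, 19, 11, 28, 22, 13, 20, 27, 18]
-8 < parent 1 at index 0, swap → [-8, 4, 1, 12, 19, 11, 28, 22, 13, 20, 27, 18]

[-8, 4, 1, 12, 19, 11, 28, 22, 13, 20, 27, 18]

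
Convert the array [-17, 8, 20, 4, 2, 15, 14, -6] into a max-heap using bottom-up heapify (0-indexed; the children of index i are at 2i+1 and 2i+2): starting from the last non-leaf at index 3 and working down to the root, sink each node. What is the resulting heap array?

[20, 8, 15, 4, 2, -17, 14, -6]

sift down from index 3: already satisfies heap property
sift down from index 2: already satisfies heap property
sift down from index 1: already satisfies heap property
sift down from index 0:
  -17 vs larger child 20 at index 2, swap → [20, 8, -17, 4, 2, 15, 14, -6]
  -17 vs larger child 15 at index 5, swap → [20, 8, 15, 4, 2, -17, 14, -6]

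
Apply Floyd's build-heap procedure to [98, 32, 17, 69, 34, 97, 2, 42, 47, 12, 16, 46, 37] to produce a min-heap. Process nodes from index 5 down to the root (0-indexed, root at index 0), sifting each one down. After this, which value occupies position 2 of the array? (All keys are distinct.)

17

sift down from index 5:
  97 vs smaller child 37 at index 12, swap → [98, 32, 17, 69, 34, 37, 2, 42, 47, 12, 16, 46, 97]
sift down from index 4:
  34 vs smaller child 12 at index 9, swap → [98, 32, 17, 69, 12, 37, 2, 42, 47, 34, 16, 46, 97]
sift down from index 3:
  69 vs smaller child 42 at index 7, swap → [98, 32, 17, 42, 12, 37, 2, 69, 47, 34, 16, 46, 97]
sift down from index 2:
  17 vs smaller child 2 at index 6, swap → [98, 32, 2, 42, 12, 37, 17, 69, 47, 34, 16, 46, 97]
sift down from index 1:
  32 vs smaller child 12 at index 4, swap → [98, 12, 2, 42, 32, 37, 17, 69, 47, 34, 16, 46, 97]
  32 vs smaller child 16 at index 10, swap → [98, 12, 2, 42, 16, 37, 17, 69, 47, 34, 32, 46, 97]
sift down from index 0:
  98 vs smaller child 2 at index 2, swap → [2, 12, 98, 42, 16, 37, 17, 69, 47, 34, 32, 46, 97]
  98 vs smaller child 17 at index 6, swap → [2, 12, 17, 42, 16, 37, 98, 69, 47, 34, 32, 46, 97]
resulting array: [2, 12, 17, 42, 16, 37, 98, 69, 47, 34, 32, 46, 97]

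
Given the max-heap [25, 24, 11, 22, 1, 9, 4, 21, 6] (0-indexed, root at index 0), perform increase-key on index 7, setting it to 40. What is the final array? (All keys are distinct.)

[40, 25, 11, 24, 1, 9, 4, 22, 6]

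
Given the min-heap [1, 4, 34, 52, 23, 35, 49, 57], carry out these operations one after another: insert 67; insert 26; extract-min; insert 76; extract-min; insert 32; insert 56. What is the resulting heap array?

insert 67:
  append 67 at index 8 → [1, 4, 34, 52, 23, 35, 49, 57, 67] (no swap needed)
insert 26:
  append 26 at index 9 → [1, 4, 34, 52, 23, 35, 49, 57, 67, 26] (no swap needed)
extract-min → returns 1:
  remove root 1; move last element 26 to root → [26, 4, 34, 52, 23, 35, 49, 57, 67]
  26 vs smaller child 4 at index 1, swap → [4, 26, 34, 52, 23, 35, 49, 57, 67]
  26 vs smaller child 23 at index 4, swap → [4, 23, 34, 52, 26, 35, 49, 57, 67]
insert 76:
  append 76 at index 9 → [4, 23, 34, 52, 26, 35, 49, 57, 67, 76] (no swap needed)
extract-min → returns 4:
  remove root 4; move last element 76 to root → [76, 23, 34, 52, 26, 35, 49, 57, 67]
  76 vs smaller child 23 at index 1, swap → [23, 76, 34, 52, 26, 35, 49, 57, 67]
  76 vs smaller child 26 at index 4, swap → [23, 26, 34, 52, 76, 35, 49, 57, 67]
insert 32:
  append 32 at index 9 → [23, 26, 34, 52, 76, 35, 49, 57, 67, 32]
  32 < parent 76 at index 4, swap → [23, 26, 34, 52, 32, 35, 49, 57, 67, 76]
insert 56:
  append 56 at index 10 → [23, 26, 34, 52, 32, 35, 49, 57, 67, 76, 56] (no swap needed)

[23, 26, 34, 52, 32, 35, 49, 57, 67, 76, 56]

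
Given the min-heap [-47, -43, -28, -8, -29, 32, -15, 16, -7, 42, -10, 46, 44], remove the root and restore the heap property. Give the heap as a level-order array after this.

[-43, -29, -28, -8, -10, 32, -15, 16, -7, 42, 44, 46]

remove root -47; move last element 44 to root → [44, -43, -28, -8, -29, 32, -15, 16, -7, 42, -10, 46]
44 vs smaller child -43 at index 1, swap → [-43, 44, -28, -8, -29, 32, -15, 16, -7, 42, -10, 46]
44 vs smaller child -29 at index 4, swap → [-43, -29, -28, -8, 44, 32, -15, 16, -7, 42, -10, 46]
44 vs smaller child -10 at index 10, swap → [-43, -29, -28, -8, -10, 32, -15, 16, -7, 42, 44, 46]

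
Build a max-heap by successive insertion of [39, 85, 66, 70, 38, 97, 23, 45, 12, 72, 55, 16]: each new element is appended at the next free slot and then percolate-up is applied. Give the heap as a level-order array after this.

[97, 72, 85, 45, 70, 66, 23, 39, 12, 38, 55, 16]

Insert 39:
  append 39 at index 0 → [39] (no swap needed)
Insert 85:
  append 85 at index 1 → [39, 85]
  85 > parent 39 at index 0, swap → [85, 39]
Insert 66:
  append 66 at index 2 → [85, 39, 66] (no swap needed)
Insert 70:
  append 70 at index 3 → [85, 39, 66, 70]
  70 > parent 39 at index 1, swap → [85, 70, 66, 39]
Insert 38:
  append 38 at index 4 → [85, 70, 66, 39, 38] (no swap needed)
Insert 97:
  append 97 at index 5 → [85, 70, 66, 39, 38, 97]
  97 > parent 66 at index 2, swap → [85, 70, 97, 39, 38, 66]
  97 > parent 85 at index 0, swap → [97, 70, 85, 39, 38, 66]
Insert 23:
  append 23 at index 6 → [97, 70, 85, 39, 38, 66, 23] (no swap needed)
Insert 45:
  append 45 at index 7 → [97, 70, 85, 39, 38, 66, 23, 45]
  45 > parent 39 at index 3, swap → [97, 70, 85, 45, 38, 66, 23, 39]
Insert 12:
  append 12 at index 8 → [97, 70, 85, 45, 38, 66, 23, 39, 12] (no swap needed)
Insert 72:
  append 72 at index 9 → [97, 70, 85, 45, 38, 66, 23, 39, 12, 72]
  72 > parent 38 at index 4, swap → [97, 70, 85, 45, 72, 66, 23, 39, 12, 38]
  72 > parent 70 at index 1, swap → [97, 72, 85, 45, 70, 66, 23, 39, 12, 38]
Insert 55:
  append 55 at index 10 → [97, 72, 85, 45, 70, 66, 23, 39, 12, 38, 55] (no swap needed)
Insert 16:
  append 16 at index 11 → [97, 72, 85, 45, 70, 66, 23, 39, 12, 38, 55, 16] (no swap needed)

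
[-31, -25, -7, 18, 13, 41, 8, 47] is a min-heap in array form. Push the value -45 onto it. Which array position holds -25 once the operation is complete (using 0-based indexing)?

3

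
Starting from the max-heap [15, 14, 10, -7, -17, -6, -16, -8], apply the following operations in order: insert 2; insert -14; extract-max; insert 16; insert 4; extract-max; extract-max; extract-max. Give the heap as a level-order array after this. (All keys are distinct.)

[4, 2, -6, -7, -17, -14, -16, -8]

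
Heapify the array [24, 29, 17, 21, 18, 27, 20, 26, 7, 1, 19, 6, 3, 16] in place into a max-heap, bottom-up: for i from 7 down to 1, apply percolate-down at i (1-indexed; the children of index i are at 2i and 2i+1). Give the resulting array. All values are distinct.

sift down from index 7: already satisfies heap property
sift down from index 6: already satisfies heap property
sift down from index 5:
  18 vs larger child 19 at index 11, swap → [24, 29, 17, 21, 19, 27, 20, 26, 7, 1, 18, 6, 3, 16]
sift down from index 4:
  21 vs larger child 26 at index 8, swap → [24, 29, 17, 26, 19, 27, 20, 21, 7, 1, 18, 6, 3, 16]
sift down from index 3:
  17 vs larger child 27 at index 6, swap → [24, 29, 27, 26, 19, 17, 20, 21, 7, 1, 18, 6, 3, 16]
sift down from index 2: already satisfies heap property
sift down from index 1:
  24 vs larger child 29 at index 2, swap → [29, 24, 27, 26, 19, 17, 20, 21, 7, 1, 18, 6, 3, 16]
  24 vs larger child 26 at index 4, swap → [29, 26, 27, 24, 19, 17, 20, 21, 7, 1, 18, 6, 3, 16]

[29, 26, 27, 24, 19, 17, 20, 21, 7, 1, 18, 6, 3, 16]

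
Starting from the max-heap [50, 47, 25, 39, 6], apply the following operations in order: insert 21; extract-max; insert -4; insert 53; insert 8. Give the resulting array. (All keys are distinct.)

[53, 39, 47, 21, 6, -4, 25, 8]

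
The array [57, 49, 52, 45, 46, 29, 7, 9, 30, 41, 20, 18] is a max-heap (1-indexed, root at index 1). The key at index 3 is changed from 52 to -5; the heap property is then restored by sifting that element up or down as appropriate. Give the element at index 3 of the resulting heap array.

29

set index 3 from 52 to -5 → [57, 49, -5, 45, 46, 29, 7, 9, 30, 41, 20, 18]
-5 vs larger child 29 at index 6, swap → [57, 49, 29, 45, 46, -5, 7, 9, 30, 41, 20, 18]
-5 vs only child 18 at index 12, swap → [57, 49, 29, 45, 46, 18, 7, 9, 30, 41, 20, -5]
resulting array: [57, 49, 29, 45, 46, 18, 7, 9, 30, 41, 20, -5]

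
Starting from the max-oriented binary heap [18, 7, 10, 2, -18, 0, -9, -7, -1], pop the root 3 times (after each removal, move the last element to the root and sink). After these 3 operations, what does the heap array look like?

extract-max #1 returns 18:
  remove root 18; move last element -1 to root → [-1, 7, 10, 2, -18, 0, -9, -7]
  -1 vs larger child 10 at index 2, swap → [10, 7, -1, 2, -18, 0, -9, -7]
  -1 vs larger child 0 at index 5, swap → [10, 7, 0, 2, -18, -1, -9, -7]
extract-max #2 returns 10:
  remove root 10; move last element -7 to root → [-7, 7, 0, 2, -18, -1, -9]
  -7 vs larger child 7 at index 1, swap → [7, -7, 0, 2, -18, -1, -9]
  -7 vs larger child 2 at index 3, swap → [7, 2, 0, -7, -18, -1, -9]
extract-max #3 returns 7:
  remove root 7; move last element -9 to root → [-9, 2, 0, -7, -18, -1]
  -9 vs larger child 2 at index 1, swap → [2, -9, 0, -7, -18, -1]
  -9 vs larger child -7 at index 3, swap → [2, -7, 0, -9, -18, -1]

[2, -7, 0, -9, -18, -1]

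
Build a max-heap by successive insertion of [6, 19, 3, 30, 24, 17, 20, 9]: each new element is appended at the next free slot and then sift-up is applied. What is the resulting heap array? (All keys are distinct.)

[30, 24, 20, 9, 19, 3, 17, 6]

Insert 6:
  append 6 at index 0 → [6] (no swap needed)
Insert 19:
  append 19 at index 1 → [6, 19]
  19 > parent 6 at index 0, swap → [19, 6]
Insert 3:
  append 3 at index 2 → [19, 6, 3] (no swap needed)
Insert 30:
  append 30 at index 3 → [19, 6, 3, 30]
  30 > parent 6 at index 1, swap → [19, 30, 3, 6]
  30 > parent 19 at index 0, swap → [30, 19, 3, 6]
Insert 24:
  append 24 at index 4 → [30, 19, 3, 6, 24]
  24 > parent 19 at index 1, swap → [30, 24, 3, 6, 19]
Insert 17:
  append 17 at index 5 → [30, 24, 3, 6, 19, 17]
  17 > parent 3 at index 2, swap → [30, 24, 17, 6, 19, 3]
Insert 20:
  append 20 at index 6 → [30, 24, 17, 6, 19, 3, 20]
  20 > parent 17 at index 2, swap → [30, 24, 20, 6, 19, 3, 17]
Insert 9:
  append 9 at index 7 → [30, 24, 20, 6, 19, 3, 17, 9]
  9 > parent 6 at index 3, swap → [30, 24, 20, 9, 19, 3, 17, 6]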